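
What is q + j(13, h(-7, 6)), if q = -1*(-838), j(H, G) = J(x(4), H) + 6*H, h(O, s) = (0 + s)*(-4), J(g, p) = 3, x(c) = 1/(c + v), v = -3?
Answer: 919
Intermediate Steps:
x(c) = 1/(-3 + c) (x(c) = 1/(c - 3) = 1/(-3 + c))
h(O, s) = -4*s (h(O, s) = s*(-4) = -4*s)
j(H, G) = 3 + 6*H
q = 838
q + j(13, h(-7, 6)) = 838 + (3 + 6*13) = 838 + (3 + 78) = 838 + 81 = 919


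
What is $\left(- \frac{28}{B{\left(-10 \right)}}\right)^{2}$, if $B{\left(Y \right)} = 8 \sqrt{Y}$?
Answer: $- \frac{49}{40} \approx -1.225$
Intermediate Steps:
$\left(- \frac{28}{B{\left(-10 \right)}}\right)^{2} = \left(- \frac{28}{8 \sqrt{-10}}\right)^{2} = \left(- \frac{28}{8 i \sqrt{10}}\right)^{2} = \left(- 28 \left(- \frac{i \sqrt{10}}{80}\right)\right)^{2} = \left(\frac{7 i \sqrt{10}}{20}\right)^{2} = - \frac{49}{40}$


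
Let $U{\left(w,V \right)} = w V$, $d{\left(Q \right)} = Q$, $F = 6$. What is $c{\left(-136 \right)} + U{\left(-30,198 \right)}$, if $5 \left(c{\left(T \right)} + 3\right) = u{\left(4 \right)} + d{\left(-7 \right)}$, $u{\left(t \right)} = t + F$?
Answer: $- \frac{29712}{5} \approx -5942.4$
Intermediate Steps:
$u{\left(t \right)} = 6 + t$ ($u{\left(t \right)} = t + 6 = 6 + t$)
$c{\left(T \right)} = - \frac{12}{5}$ ($c{\left(T \right)} = -3 + \frac{\left(6 + 4\right) - 7}{5} = -3 + \frac{10 - 7}{5} = -3 + \frac{1}{5} \cdot 3 = -3 + \frac{3}{5} = - \frac{12}{5}$)
$U{\left(w,V \right)} = V w$
$c{\left(-136 \right)} + U{\left(-30,198 \right)} = - \frac{12}{5} + 198 \left(-30\right) = - \frac{12}{5} - 5940 = - \frac{29712}{5}$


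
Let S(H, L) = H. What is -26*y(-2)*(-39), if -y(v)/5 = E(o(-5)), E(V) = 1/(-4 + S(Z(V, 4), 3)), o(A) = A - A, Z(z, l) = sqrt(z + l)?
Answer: 2535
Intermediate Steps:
Z(z, l) = sqrt(l + z)
o(A) = 0
E(V) = 1/(-4 + sqrt(4 + V))
y(v) = 5/2 (y(v) = -5/(-4 + sqrt(4 + 0)) = -5/(-4 + sqrt(4)) = -5/(-4 + 2) = -5/(-2) = -5*(-1/2) = 5/2)
-26*y(-2)*(-39) = -26*5/2*(-39) = -65*(-39) = 2535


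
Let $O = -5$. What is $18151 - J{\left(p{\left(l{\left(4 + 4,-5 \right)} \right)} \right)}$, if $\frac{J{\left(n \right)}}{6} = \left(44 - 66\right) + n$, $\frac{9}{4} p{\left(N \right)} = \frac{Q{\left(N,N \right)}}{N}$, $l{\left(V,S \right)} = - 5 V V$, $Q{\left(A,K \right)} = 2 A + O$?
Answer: $\frac{146221}{8} \approx 18278.0$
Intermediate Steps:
$Q{\left(A,K \right)} = -5 + 2 A$ ($Q{\left(A,K \right)} = 2 A - 5 = -5 + 2 A$)
$l{\left(V,S \right)} = - 5 V^{2}$
$p{\left(N \right)} = \frac{4 \left(-5 + 2 N\right)}{9 N}$ ($p{\left(N \right)} = \frac{4 \frac{-5 + 2 N}{N}}{9} = \frac{4 \left(-5 + 2 N\right)}{9 N}$)
$J{\left(n \right)} = -132 + 6 n$ ($J{\left(n \right)} = 6 \left(\left(44 - 66\right) + n\right) = 6 \left(-22 + n\right) = -132 + 6 n$)
$18151 - J{\left(p{\left(l{\left(4 + 4,-5 \right)} \right)} \right)} = 18151 - \left(-132 + 6 \frac{4 \left(-5 + 2 \left(- 5 \left(4 + 4\right)^{2}\right)\right)}{9 \left(- 5 \left(4 + 4\right)^{2}\right)}\right) = 18151 - \left(-132 + 6 \frac{4 \left(-5 + 2 \left(- 5 \cdot 8^{2}\right)\right)}{9 \left(- 5 \cdot 8^{2}\right)}\right) = 18151 - \left(-132 + 6 \frac{4 \left(-5 + 2 \left(\left(-5\right) 64\right)\right)}{9 \left(\left(-5\right) 64\right)}\right) = 18151 - \left(-132 + 6 \frac{4 \left(-5 + 2 \left(-320\right)\right)}{9 \left(-320\right)}\right) = 18151 - \left(-132 + 6 \cdot \frac{4}{9} \left(- \frac{1}{320}\right) \left(-5 - 640\right)\right) = 18151 - \left(-132 + 6 \cdot \frac{4}{9} \left(- \frac{1}{320}\right) \left(-645\right)\right) = 18151 - \left(-132 + 6 \cdot \frac{43}{48}\right) = 18151 - \left(-132 + \frac{43}{8}\right) = 18151 - - \frac{1013}{8} = 18151 + \frac{1013}{8} = \frac{146221}{8}$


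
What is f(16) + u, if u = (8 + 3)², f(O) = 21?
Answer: 142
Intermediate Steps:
u = 121 (u = 11² = 121)
f(16) + u = 21 + 121 = 142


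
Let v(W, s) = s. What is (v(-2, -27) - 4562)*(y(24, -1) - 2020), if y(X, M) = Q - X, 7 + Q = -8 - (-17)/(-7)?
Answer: 66219270/7 ≈ 9.4599e+6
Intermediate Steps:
Q = -122/7 (Q = -7 + (-8 - (-17)/(-7)) = -7 + (-8 - (-17)*(-1)/7) = -7 + (-8 - 1*17/7) = -7 + (-8 - 17/7) = -7 - 73/7 = -122/7 ≈ -17.429)
y(X, M) = -122/7 - X
(v(-2, -27) - 4562)*(y(24, -1) - 2020) = (-27 - 4562)*((-122/7 - 1*24) - 2020) = -4589*((-122/7 - 24) - 2020) = -4589*(-290/7 - 2020) = -4589*(-14430/7) = 66219270/7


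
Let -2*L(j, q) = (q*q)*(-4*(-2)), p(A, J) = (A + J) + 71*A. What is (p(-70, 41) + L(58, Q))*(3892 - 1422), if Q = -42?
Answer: -29775850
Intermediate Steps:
p(A, J) = J + 72*A
L(j, q) = -4*q² (L(j, q) = -q*q*(-4*(-2))/2 = -q²*8/2 = -4*q²)
(p(-70, 41) + L(58, Q))*(3892 - 1422) = ((41 + 72*(-70)) - 4*(-42)²)*(3892 - 1422) = ((41 - 5040) - 4*1764)*2470 = (-4999 - 7056)*2470 = -12055*2470 = -29775850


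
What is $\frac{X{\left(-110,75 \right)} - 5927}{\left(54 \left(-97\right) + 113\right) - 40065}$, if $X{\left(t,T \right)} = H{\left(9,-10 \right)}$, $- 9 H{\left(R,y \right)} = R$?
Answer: $\frac{2964}{22595} \approx 0.13118$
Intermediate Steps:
$H{\left(R,y \right)} = - \frac{R}{9}$
$X{\left(t,T \right)} = -1$ ($X{\left(t,T \right)} = \left(- \frac{1}{9}\right) 9 = -1$)
$\frac{X{\left(-110,75 \right)} - 5927}{\left(54 \left(-97\right) + 113\right) - 40065} = \frac{-1 - 5927}{\left(54 \left(-97\right) + 113\right) - 40065} = - \frac{5928}{\left(-5238 + 113\right) - 40065} = - \frac{5928}{-5125 - 40065} = - \frac{5928}{-45190} = \left(-5928\right) \left(- \frac{1}{45190}\right) = \frac{2964}{22595}$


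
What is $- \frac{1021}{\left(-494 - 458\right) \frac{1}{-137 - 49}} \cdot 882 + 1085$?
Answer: $- \frac{5945149}{34} \approx -1.7486 \cdot 10^{5}$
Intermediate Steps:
$- \frac{1021}{\left(-494 - 458\right) \frac{1}{-137 - 49}} \cdot 882 + 1085 = - \frac{1021}{\left(-952\right) \frac{1}{-186}} \cdot 882 + 1085 = - \frac{1021}{\left(-952\right) \left(- \frac{1}{186}\right)} 882 + 1085 = - \frac{1021}{\frac{476}{93}} \cdot 882 + 1085 = \left(-1021\right) \frac{93}{476} \cdot 882 + 1085 = \left(- \frac{94953}{476}\right) 882 + 1085 = - \frac{5982039}{34} + 1085 = - \frac{5945149}{34}$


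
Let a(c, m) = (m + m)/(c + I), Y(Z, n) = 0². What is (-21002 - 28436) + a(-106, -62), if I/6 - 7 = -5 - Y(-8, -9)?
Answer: -2323524/47 ≈ -49437.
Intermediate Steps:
Y(Z, n) = 0
I = 12 (I = 42 + 6*(-5 - 1*0) = 42 + 6*(-5 + 0) = 42 + 6*(-5) = 42 - 30 = 12)
a(c, m) = 2*m/(12 + c) (a(c, m) = (m + m)/(c + 12) = (2*m)/(12 + c) = 2*m/(12 + c))
(-21002 - 28436) + a(-106, -62) = (-21002 - 28436) + 2*(-62)/(12 - 106) = -49438 + 2*(-62)/(-94) = -49438 + 2*(-62)*(-1/94) = -49438 + 62/47 = -2323524/47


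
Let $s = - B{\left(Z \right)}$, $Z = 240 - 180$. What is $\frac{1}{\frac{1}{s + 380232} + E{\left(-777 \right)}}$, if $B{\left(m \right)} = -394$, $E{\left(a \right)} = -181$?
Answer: $- \frac{380626}{68893305} \approx -0.0055249$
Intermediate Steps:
$Z = 60$
$s = 394$ ($s = \left(-1\right) \left(-394\right) = 394$)
$\frac{1}{\frac{1}{s + 380232} + E{\left(-777 \right)}} = \frac{1}{\frac{1}{394 + 380232} - 181} = \frac{1}{\frac{1}{380626} - 181} = \frac{1}{- \frac{68893305}{380626}} = - \frac{380626}{68893305}$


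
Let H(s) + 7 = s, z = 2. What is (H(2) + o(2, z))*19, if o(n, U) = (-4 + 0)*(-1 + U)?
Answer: -171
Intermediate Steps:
H(s) = -7 + s
o(n, U) = 4 - 4*U (o(n, U) = -4*(-1 + U) = 4 - 4*U)
(H(2) + o(2, z))*19 = ((-7 + 2) + (4 - 4*2))*19 = (-5 + (4 - 8))*19 = (-5 - 4)*19 = -9*19 = -171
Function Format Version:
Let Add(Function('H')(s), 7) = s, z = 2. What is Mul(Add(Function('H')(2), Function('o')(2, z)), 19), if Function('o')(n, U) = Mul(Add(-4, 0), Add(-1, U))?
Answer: -171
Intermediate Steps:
Function('H')(s) = Add(-7, s)
Function('o')(n, U) = Add(4, Mul(-4, U)) (Function('o')(n, U) = Mul(-4, Add(-1, U)) = Add(4, Mul(-4, U)))
Mul(Add(Function('H')(2), Function('o')(2, z)), 19) = Mul(Add(Add(-7, 2), Add(4, Mul(-4, 2))), 19) = Mul(Add(-5, Add(4, -8)), 19) = Mul(Add(-5, -4), 19) = Mul(-9, 19) = -171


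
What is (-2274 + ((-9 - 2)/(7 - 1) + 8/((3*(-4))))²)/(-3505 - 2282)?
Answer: 9071/23148 ≈ 0.39187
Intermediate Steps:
(-2274 + ((-9 - 2)/(7 - 1) + 8/((3*(-4))))²)/(-3505 - 2282) = (-2274 + (-11/6 + 8/(-12))²)/(-5787) = (-2274 + (-11*⅙ + 8*(-1/12))²)*(-1/5787) = (-2274 + (-11/6 - ⅔)²)*(-1/5787) = (-2274 + (-5/2)²)*(-1/5787) = (-2274 + 25/4)*(-1/5787) = -9071/4*(-1/5787) = 9071/23148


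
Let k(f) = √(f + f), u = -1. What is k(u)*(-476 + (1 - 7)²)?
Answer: -440*I*√2 ≈ -622.25*I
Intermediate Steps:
k(f) = √2*√f (k(f) = √(2*f) = √2*√f)
k(u)*(-476 + (1 - 7)²) = (√2*√(-1))*(-476 + (1 - 7)²) = (√2*I)*(-476 + (-6)²) = (I*√2)*(-476 + 36) = (I*√2)*(-440) = -440*I*√2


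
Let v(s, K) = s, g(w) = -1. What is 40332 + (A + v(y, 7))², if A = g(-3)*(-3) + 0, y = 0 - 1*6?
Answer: 40341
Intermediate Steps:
y = -6 (y = 0 - 6 = -6)
A = 3 (A = -1*(-3) + 0 = 3 + 0 = 3)
40332 + (A + v(y, 7))² = 40332 + (3 - 6)² = 40332 + (-3)² = 40332 + 9 = 40341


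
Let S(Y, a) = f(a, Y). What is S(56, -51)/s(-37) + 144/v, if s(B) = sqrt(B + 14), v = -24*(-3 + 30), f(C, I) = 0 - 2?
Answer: -2/9 + 2*I*sqrt(23)/23 ≈ -0.22222 + 0.41703*I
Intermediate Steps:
f(C, I) = -2
v = -648 (v = -24*27 = -648)
S(Y, a) = -2
s(B) = sqrt(14 + B)
S(56, -51)/s(-37) + 144/v = -2/sqrt(14 - 37) + 144/(-648) = -2*(-I*sqrt(23)/23) + 144*(-1/648) = -2*(-I*sqrt(23)/23) - 2/9 = -(-2)*I*sqrt(23)/23 - 2/9 = 2*I*sqrt(23)/23 - 2/9 = -2/9 + 2*I*sqrt(23)/23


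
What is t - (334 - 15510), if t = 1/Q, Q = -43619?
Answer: 661961943/43619 ≈ 15176.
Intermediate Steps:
t = -1/43619 (t = 1/(-43619) = -1/43619 ≈ -2.2926e-5)
t - (334 - 15510) = -1/43619 - (334 - 15510) = -1/43619 - 1*(-15176) = -1/43619 + 15176 = 661961943/43619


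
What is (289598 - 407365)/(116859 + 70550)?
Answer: -117767/187409 ≈ -0.62840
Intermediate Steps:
(289598 - 407365)/(116859 + 70550) = -117767/187409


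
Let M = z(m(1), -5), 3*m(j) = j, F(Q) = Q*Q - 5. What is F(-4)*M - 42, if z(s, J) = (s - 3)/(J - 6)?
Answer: -118/3 ≈ -39.333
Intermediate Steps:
F(Q) = -5 + Q² (F(Q) = Q² - 5 = -5 + Q²)
m(j) = j/3
z(s, J) = (-3 + s)/(-6 + J)
M = 8/33 (M = (-3 + (⅓)*1)/(-6 - 5) = (-3 + ⅓)/(-11) = -1/11*(-8/3) = 8/33 ≈ 0.24242)
F(-4)*M - 42 = (-5 + (-4)²)*(8/33) - 42 = (-5 + 16)*(8/33) - 42 = 11*(8/33) - 42 = 8/3 - 42 = -118/3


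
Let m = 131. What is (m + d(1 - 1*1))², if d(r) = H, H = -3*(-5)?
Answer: 21316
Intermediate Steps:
H = 15
d(r) = 15
(m + d(1 - 1*1))² = (131 + 15)² = 146² = 21316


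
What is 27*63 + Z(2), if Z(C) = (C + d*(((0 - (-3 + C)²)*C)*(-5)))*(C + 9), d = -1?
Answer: 1613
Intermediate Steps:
Z(C) = (9 + C)*(C - 5*C*(-3 + C)²) (Z(C) = (C - (0 - (-3 + C)²)*C*(-5))*(C + 9) = (C - (-(-3 + C)²)*C*(-5))*(9 + C) = (C - (-C*(-3 + C)²)*(-5))*(9 + C) = (C - 5*C*(-3 + C)²)*(9 + C) = (9 + C)*(C - 5*C*(-3 + C)²))
27*63 + Z(2) = 27*63 + 2*(-396 - 15*2² - 5*2³ + 226*2) = 1701 + 2*(-396 - 15*4 - 5*8 + 452) = 1701 + 2*(-396 - 60 - 40 + 452) = 1701 + 2*(-44) = 1701 - 88 = 1613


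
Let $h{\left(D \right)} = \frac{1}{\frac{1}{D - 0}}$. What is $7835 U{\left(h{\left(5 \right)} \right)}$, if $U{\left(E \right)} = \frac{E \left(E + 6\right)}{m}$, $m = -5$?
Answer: $-86185$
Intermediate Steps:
$h{\left(D \right)} = D$ ($h{\left(D \right)} = \frac{1}{\frac{1}{D + \left(-1 + 1\right)}} = \frac{1}{\frac{1}{D + 0}} = \frac{1}{\frac{1}{D}} = D$)
$U{\left(E \right)} = - \frac{E \left(6 + E\right)}{5}$ ($U{\left(E \right)} = \frac{E \left(E + 6\right)}{-5} = E \left(6 + E\right) \left(- \frac{1}{5}\right) = - \frac{E \left(6 + E\right)}{5}$)
$7835 U{\left(h{\left(5 \right)} \right)} = 7835 \left(\left(- \frac{1}{5}\right) 5 \left(6 + 5\right)\right) = 7835 \left(\left(- \frac{1}{5}\right) 5 \cdot 11\right) = 7835 \left(-11\right) = -86185$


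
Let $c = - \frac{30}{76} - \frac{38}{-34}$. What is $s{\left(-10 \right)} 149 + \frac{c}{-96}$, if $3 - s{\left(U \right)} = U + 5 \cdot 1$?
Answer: $\frac{73922605}{62016} \approx 1192.0$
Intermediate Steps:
$c = \frac{467}{646}$ ($c = \left(-30\right) \frac{1}{76} - - \frac{19}{17} = - \frac{15}{38} + \frac{19}{17} = \frac{467}{646} \approx 0.72291$)
$s{\left(U \right)} = -2 - U$ ($s{\left(U \right)} = 3 - \left(U + 5 \cdot 1\right) = 3 - \left(U + 5\right) = 3 - \left(5 + U\right) = -2 - U$)
$s{\left(-10 \right)} 149 + \frac{c}{-96} = \left(-2 - -10\right) 149 + \frac{467}{646 \left(-96\right)} = \left(-2 + 10\right) 149 + \frac{467}{646} \left(- \frac{1}{96}\right) = 8 \cdot 149 - \frac{467}{62016} = 1192 - \frac{467}{62016} = \frac{73922605}{62016}$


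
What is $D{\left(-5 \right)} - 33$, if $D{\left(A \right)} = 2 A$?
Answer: $-43$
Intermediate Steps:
$D{\left(-5 \right)} - 33 = 2 \left(-5\right) - 33 = -10 - 33 = -43$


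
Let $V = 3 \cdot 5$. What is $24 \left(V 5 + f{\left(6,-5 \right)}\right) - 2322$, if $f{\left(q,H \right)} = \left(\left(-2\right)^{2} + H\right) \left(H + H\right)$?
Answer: $-282$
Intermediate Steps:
$f{\left(q,H \right)} = 2 H \left(4 + H\right)$ ($f{\left(q,H \right)} = \left(4 + H\right) 2 H = 2 H \left(4 + H\right)$)
$V = 15$
$24 \left(V 5 + f{\left(6,-5 \right)}\right) - 2322 = 24 \left(15 \cdot 5 + 2 \left(-5\right) \left(4 - 5\right)\right) - 2322 = 24 \left(75 + 2 \left(-5\right) \left(-1\right)\right) - 2322 = 24 \left(75 + 10\right) - 2322 = 24 \cdot 85 - 2322 = 2040 - 2322 = -282$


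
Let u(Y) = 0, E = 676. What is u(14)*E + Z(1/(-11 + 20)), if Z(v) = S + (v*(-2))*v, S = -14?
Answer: -1136/81 ≈ -14.025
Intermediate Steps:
Z(v) = -14 - 2*v² (Z(v) = -14 + (v*(-2))*v = -14 + (-2*v)*v = -14 - 2*v²)
u(14)*E + Z(1/(-11 + 20)) = 0*676 + (-14 - 2/(-11 + 20)²) = 0 + (-14 - 2*(1/9)²) = 0 + (-14 - 2*(⅑)²) = 0 + (-14 - 2*1/81) = 0 + (-14 - 2/81) = 0 - 1136/81 = -1136/81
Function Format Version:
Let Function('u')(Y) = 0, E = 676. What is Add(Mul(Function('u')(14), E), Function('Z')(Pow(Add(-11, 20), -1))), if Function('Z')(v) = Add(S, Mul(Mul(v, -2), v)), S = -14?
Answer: Rational(-1136, 81) ≈ -14.025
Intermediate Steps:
Function('Z')(v) = Add(-14, Mul(-2, Pow(v, 2))) (Function('Z')(v) = Add(-14, Mul(Mul(v, -2), v)) = Add(-14, Mul(Mul(-2, v), v)) = Add(-14, Mul(-2, Pow(v, 2))))
Add(Mul(Function('u')(14), E), Function('Z')(Pow(Add(-11, 20), -1))) = Add(Mul(0, 676), Add(-14, Mul(-2, Pow(Pow(Add(-11, 20), -1), 2)))) = Add(0, Add(-14, Mul(-2, Pow(Pow(9, -1), 2)))) = Add(0, Add(-14, Mul(-2, Pow(Rational(1, 9), 2)))) = Add(0, Add(-14, Mul(-2, Rational(1, 81)))) = Add(0, Add(-14, Rational(-2, 81))) = Add(0, Rational(-1136, 81)) = Rational(-1136, 81)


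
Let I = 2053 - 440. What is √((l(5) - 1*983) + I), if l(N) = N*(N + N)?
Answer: 2*√170 ≈ 26.077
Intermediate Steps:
l(N) = 2*N² (l(N) = N*(2*N) = 2*N²)
I = 1613
√((l(5) - 1*983) + I) = √((2*5² - 1*983) + 1613) = √((2*25 - 983) + 1613) = √((50 - 983) + 1613) = √(-933 + 1613) = √680 = 2*√170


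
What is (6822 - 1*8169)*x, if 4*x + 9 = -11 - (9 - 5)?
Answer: 8082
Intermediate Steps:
x = -6 (x = -9/4 + (-11 - (9 - 5))/4 = -9/4 + (-11 - 1*4)/4 = -9/4 + (-11 - 4)/4 = -9/4 + (¼)*(-15) = -9/4 - 15/4 = -6)
(6822 - 1*8169)*x = (6822 - 1*8169)*(-6) = (6822 - 8169)*(-6) = -1347*(-6) = 8082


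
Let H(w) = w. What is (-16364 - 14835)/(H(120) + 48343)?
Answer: -31199/48463 ≈ -0.64377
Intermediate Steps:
(-16364 - 14835)/(H(120) + 48343) = (-16364 - 14835)/(120 + 48343) = -31199/48463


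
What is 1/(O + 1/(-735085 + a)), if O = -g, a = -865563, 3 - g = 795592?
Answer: 1600648/1273457941671 ≈ 1.2569e-6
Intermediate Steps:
g = -795589 (g = 3 - 1*795592 = 3 - 795592 = -795589)
O = 795589 (O = -1*(-795589) = 795589)
1/(O + 1/(-735085 + a)) = 1/(795589 + 1/(-735085 - 865563)) = 1/(795589 + 1/(-1600648)) = 1/(795589 - 1/1600648) = 1/(1273457941671/1600648) = 1600648/1273457941671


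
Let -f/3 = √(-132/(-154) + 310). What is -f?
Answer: 24*√238/7 ≈ 52.893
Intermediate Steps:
f = -24*√238/7 (f = -3*√(-132/(-154) + 310) = -3*√(-132*(-1/154) + 310) = -3*√(6/7 + 310) = -24*√238/7 ≈ -52.893)
-f = -(-24)*√238/7 = 24*√238/7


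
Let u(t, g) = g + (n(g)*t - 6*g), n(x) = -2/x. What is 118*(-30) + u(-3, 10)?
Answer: -17947/5 ≈ -3589.4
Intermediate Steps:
u(t, g) = -5*g - 2*t/g (u(t, g) = g + ((-2/g)*t - 6*g) = g + (-2*t/g - 6*g) = g + (-6*g - 2*t/g) = -5*g - 2*t/g)
118*(-30) + u(-3, 10) = 118*(-30) + (-5*10 - 2*(-3)/10) = -3540 + (-50 - 2*(-3)*1/10) = -3540 + (-50 + 3/5) = -3540 - 247/5 = -17947/5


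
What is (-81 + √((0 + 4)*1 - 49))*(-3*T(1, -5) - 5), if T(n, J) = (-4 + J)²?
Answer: 20088 - 744*I*√5 ≈ 20088.0 - 1663.6*I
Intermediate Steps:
(-81 + √((0 + 4)*1 - 49))*(-3*T(1, -5) - 5) = (-81 + √((0 + 4)*1 - 49))*(-3*(-4 - 5)² - 5) = (-81 + √(4*1 - 49))*(-3*(-9)² - 5) = (-81 + √(4 - 49))*(-3*81 - 5) = (-81 + √(-45))*(-243 - 5) = (-81 + 3*I*√5)*(-248) = 20088 - 744*I*√5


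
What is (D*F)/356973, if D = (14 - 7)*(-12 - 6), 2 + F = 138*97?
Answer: -562128/118991 ≈ -4.7241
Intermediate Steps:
F = 13384 (F = -2 + 138*97 = -2 + 13386 = 13384)
D = -126 (D = 7*(-18) = -126)
(D*F)/356973 = -126*13384/356973 = -1686384*1/356973 = -562128/118991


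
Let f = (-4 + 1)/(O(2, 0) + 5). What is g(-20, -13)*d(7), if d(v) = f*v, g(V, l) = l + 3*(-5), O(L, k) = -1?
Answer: 147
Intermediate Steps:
f = -¾ (f = (-4 + 1)/(-1 + 5) = -3/4 = -3*¼ = -¾ ≈ -0.75000)
g(V, l) = -15 + l (g(V, l) = l - 15 = -15 + l)
d(v) = -3*v/4
g(-20, -13)*d(7) = (-15 - 13)*(-¾*7) = -28*(-21/4) = 147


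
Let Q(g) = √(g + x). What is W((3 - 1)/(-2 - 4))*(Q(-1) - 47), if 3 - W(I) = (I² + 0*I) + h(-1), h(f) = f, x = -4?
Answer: -1645/9 + 35*I*√5/9 ≈ -182.78 + 8.6958*I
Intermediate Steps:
Q(g) = √(-4 + g) (Q(g) = √(g - 4) = √(-4 + g))
W(I) = 4 - I² (W(I) = 3 - ((I² + 0*I) - 1) = 3 - ((I² + 0) - 1) = 3 - (I² - 1) = 3 - (-1 + I²) = 3 + (1 - I²) = 4 - I²)
W((3 - 1)/(-2 - 4))*(Q(-1) - 47) = (4 - ((3 - 1)/(-2 - 4))²)*(√(-4 - 1) - 47) = (4 - (2/(-6))²)*(√(-5) - 47) = (4 - (2*(-⅙))²)*(I*√5 - 47) = (4 - (-⅓)²)*(-47 + I*√5) = (4 - 1*⅑)*(-47 + I*√5) = (4 - ⅑)*(-47 + I*√5) = 35*(-47 + I*√5)/9 = -1645/9 + 35*I*√5/9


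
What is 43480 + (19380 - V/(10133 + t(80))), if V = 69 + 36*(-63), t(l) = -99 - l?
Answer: 208570213/3318 ≈ 62860.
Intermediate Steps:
V = -2199 (V = 69 - 2268 = -2199)
43480 + (19380 - V/(10133 + t(80))) = 43480 + (19380 - (-2199)/(10133 + (-99 - 1*80))) = 43480 + (19380 - (-2199)/(10133 + (-99 - 80))) = 43480 + (19380 - (-2199)/(10133 - 179)) = 43480 + (19380 - (-2199)/9954) = 43480 + (19380 - 1*(-733/3318)) = 43480 + (19380 + 733/3318) = 43480 + 64303573/3318 = 208570213/3318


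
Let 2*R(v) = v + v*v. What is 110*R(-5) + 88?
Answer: 1188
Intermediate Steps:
R(v) = v/2 + v²/2 (R(v) = (v + v*v)/2 = (v + v²)/2 = v/2 + v²/2)
110*R(-5) + 88 = 110*((½)*(-5)*(1 - 5)) + 88 = 110*((½)*(-5)*(-4)) + 88 = 110*10 + 88 = 1100 + 88 = 1188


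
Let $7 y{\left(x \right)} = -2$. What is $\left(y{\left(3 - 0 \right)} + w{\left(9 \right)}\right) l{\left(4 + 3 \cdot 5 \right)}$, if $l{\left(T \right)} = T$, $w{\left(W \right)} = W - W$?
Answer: $- \frac{38}{7} \approx -5.4286$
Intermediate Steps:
$w{\left(W \right)} = 0$
$y{\left(x \right)} = - \frac{2}{7}$ ($y{\left(x \right)} = \frac{1}{7} \left(-2\right) = - \frac{2}{7}$)
$\left(y{\left(3 - 0 \right)} + w{\left(9 \right)}\right) l{\left(4 + 3 \cdot 5 \right)} = \left(- \frac{2}{7} + 0\right) \left(4 + 3 \cdot 5\right) = - \frac{2 \left(4 + 15\right)}{7} = \left(- \frac{2}{7}\right) 19 = - \frac{38}{7}$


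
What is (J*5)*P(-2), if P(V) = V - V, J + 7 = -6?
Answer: 0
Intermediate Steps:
J = -13 (J = -7 - 6 = -13)
P(V) = 0
(J*5)*P(-2) = -13*5*0 = -65*0 = 0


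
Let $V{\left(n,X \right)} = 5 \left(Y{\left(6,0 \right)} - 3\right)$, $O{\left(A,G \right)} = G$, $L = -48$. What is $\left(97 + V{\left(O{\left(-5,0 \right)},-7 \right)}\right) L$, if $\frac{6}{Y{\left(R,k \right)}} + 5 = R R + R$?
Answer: $- \frac{147072}{37} \approx -3974.9$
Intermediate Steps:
$Y{\left(R,k \right)} = \frac{6}{-5 + R + R^{2}}$ ($Y{\left(R,k \right)} = \frac{6}{-5 + \left(R R + R\right)} = \frac{6}{-5 + \left(R^{2} + R\right)} = \frac{6}{-5 + \left(R + R^{2}\right)} = \frac{6}{-5 + R + R^{2}}$)
$V{\left(n,X \right)} = - \frac{525}{37}$ ($V{\left(n,X \right)} = 5 \left(\frac{6}{-5 + 6 + 6^{2}} - 3\right) = 5 \left(\frac{6}{-5 + 6 + 36} - 3\right) = 5 \left(\frac{6}{37} - 3\right) = 5 \left(- \frac{105}{37}\right) = - \frac{525}{37}$)
$\left(97 + V{\left(O{\left(-5,0 \right)},-7 \right)}\right) L = \left(97 - \frac{525}{37}\right) \left(-48\right) = \frac{3064}{37} \left(-48\right) = - \frac{147072}{37}$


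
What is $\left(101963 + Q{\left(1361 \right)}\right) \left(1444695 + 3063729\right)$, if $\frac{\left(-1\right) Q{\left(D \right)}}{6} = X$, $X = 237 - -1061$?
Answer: $424580830200$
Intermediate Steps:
$X = 1298$ ($X = 237 + 1061 = 1298$)
$Q{\left(D \right)} = -7788$ ($Q{\left(D \right)} = \left(-6\right) 1298 = -7788$)
$\left(101963 + Q{\left(1361 \right)}\right) \left(1444695 + 3063729\right) = \left(101963 - 7788\right) \left(1444695 + 3063729\right) = 94175 \cdot 4508424 = 424580830200$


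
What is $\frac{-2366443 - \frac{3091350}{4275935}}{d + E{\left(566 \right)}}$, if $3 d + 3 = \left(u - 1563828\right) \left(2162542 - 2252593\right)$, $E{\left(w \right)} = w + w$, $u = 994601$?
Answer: $- \frac{2023751908111}{14612142404704130} \approx -0.0001385$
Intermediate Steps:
$E{\left(w \right)} = 2 w$
$d = 17086486858$ ($d = -1 + \frac{\left(994601 - 1563828\right) \left(2162542 - 2252593\right)}{3} = -1 + \frac{\left(-569227\right) \left(-90051\right)}{3} = -1 + \frac{1}{3} \cdot 51259460577 = -1 + 17086486859 = 17086486858$)
$\frac{-2366443 - \frac{3091350}{4275935}}{d + E{\left(566 \right)}} = \frac{-2366443 - \frac{3091350}{4275935}}{17086486858 + 2 \cdot 566} = \frac{-2366443 - \frac{618270}{855187}}{17086486858 + 1132} = \frac{-2366443 - \frac{618270}{855187}}{17086487990} = \left(- \frac{2023751908111}{855187}\right) \frac{1}{17086487990} = - \frac{2023751908111}{14612142404704130}$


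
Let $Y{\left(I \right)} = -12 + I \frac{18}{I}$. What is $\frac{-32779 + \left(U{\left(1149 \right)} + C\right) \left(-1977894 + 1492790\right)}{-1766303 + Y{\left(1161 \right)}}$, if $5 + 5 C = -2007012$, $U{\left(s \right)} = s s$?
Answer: $\frac{2228562118647}{8831485} \approx 2.5234 \cdot 10^{5}$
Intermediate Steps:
$U{\left(s \right)} = s^{2}$
$C = - \frac{2007017}{5}$ ($C = -1 + \frac{1}{5} \left(-2007012\right) = -1 - \frac{2007012}{5} = - \frac{2007017}{5} \approx -4.014 \cdot 10^{5}$)
$Y{\left(I \right)} = 6$ ($Y{\left(I \right)} = -12 + 18 = 6$)
$\frac{-32779 + \left(U{\left(1149 \right)} + C\right) \left(-1977894 + 1492790\right)}{-1766303 + Y{\left(1161 \right)}} = \frac{-32779 + \left(1149^{2} - \frac{2007017}{5}\right) \left(-1977894 + 1492790\right)}{-1766303 + 6} = \frac{-32779 + \left(1320201 - \frac{2007017}{5}\right) \left(-485104\right)}{-1766297} = \left(-32779 + \frac{4593988}{5} \left(-485104\right)\right) \left(- \frac{1}{1766297}\right) = \left(-32779 - \frac{2228561954752}{5}\right) \left(- \frac{1}{1766297}\right) = \left(- \frac{2228562118647}{5}\right) \left(- \frac{1}{1766297}\right) = \frac{2228562118647}{8831485}$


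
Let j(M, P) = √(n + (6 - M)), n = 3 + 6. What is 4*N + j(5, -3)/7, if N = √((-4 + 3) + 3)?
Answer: 4*√2 + √10/7 ≈ 6.1086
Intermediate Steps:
n = 9
N = √2 (N = √(-1 + 3) = √2 ≈ 1.4142)
j(M, P) = √(15 - M) (j(M, P) = √(9 + (6 - M)) = √(15 - M))
4*N + j(5, -3)/7 = 4*√2 + √(15 - 1*5)/7 = 4*√2 + √(15 - 5)*(⅐) = 4*√2 + √10*(⅐) = 4*√2 + √10/7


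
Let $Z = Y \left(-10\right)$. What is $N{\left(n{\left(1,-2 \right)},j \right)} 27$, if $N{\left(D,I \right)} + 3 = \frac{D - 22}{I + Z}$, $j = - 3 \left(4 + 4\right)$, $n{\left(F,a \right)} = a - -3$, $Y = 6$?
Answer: $- \frac{297}{4} \approx -74.25$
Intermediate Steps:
$n{\left(F,a \right)} = 3 + a$ ($n{\left(F,a \right)} = a + 3 = 3 + a$)
$Z = -60$ ($Z = 6 \left(-10\right) = -60$)
$j = -24$ ($j = \left(-3\right) 8 = -24$)
$N{\left(D,I \right)} = -3 + \frac{-22 + D}{-60 + I}$ ($N{\left(D,I \right)} = -3 + \frac{D - 22}{I - 60} = -3 + \frac{-22 + D}{-60 + I}$)
$N{\left(n{\left(1,-2 \right)},j \right)} 27 = \frac{158 + \left(3 - 2\right) - -72}{-60 - 24} \cdot 27 = \frac{158 + 1 + 72}{-84} \cdot 27 = \left(- \frac{1}{84}\right) 231 \cdot 27 = \left(- \frac{11}{4}\right) 27 = - \frac{297}{4}$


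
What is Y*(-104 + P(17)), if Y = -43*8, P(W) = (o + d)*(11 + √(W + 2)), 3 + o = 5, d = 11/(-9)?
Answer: 295496/9 - 2408*√19/9 ≈ 31667.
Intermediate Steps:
d = -11/9 (d = 11*(-⅑) = -11/9 ≈ -1.2222)
o = 2 (o = -3 + 5 = 2)
P(W) = 77/9 + 7*√(2 + W)/9 (P(W) = (2 - 11/9)*(11 + √(W + 2)) = 7*(11 + √(2 + W))/9 = 77/9 + 7*√(2 + W)/9)
Y = -344
Y*(-104 + P(17)) = -344*(-104 + (77/9 + 7*√(2 + 17)/9)) = -344*(-104 + (77/9 + 7*√19/9)) = -344*(-859/9 + 7*√19/9) = 295496/9 - 2408*√19/9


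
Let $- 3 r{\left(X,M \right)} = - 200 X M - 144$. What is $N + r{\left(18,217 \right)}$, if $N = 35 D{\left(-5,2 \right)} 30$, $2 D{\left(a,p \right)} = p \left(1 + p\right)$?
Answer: $263598$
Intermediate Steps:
$r{\left(X,M \right)} = 48 + \frac{200 M X}{3}$ ($r{\left(X,M \right)} = - \frac{- 200 X M - 144}{3} = - \frac{- 200 M X - 144}{3} = - \frac{-144 - 200 M X}{3} = 48 + \frac{200 M X}{3}$)
$D{\left(a,p \right)} = \frac{p \left(1 + p\right)}{2}$
$N = 3150$ ($N = 35 \cdot \frac{1}{2} \cdot 2 \left(1 + 2\right) 30 = 35 \cdot \frac{1}{2} \cdot 2 \cdot 3 \cdot 30 = 35 \cdot 3 \cdot 30 = 105 \cdot 30 = 3150$)
$N + r{\left(18,217 \right)} = 3150 + \left(48 + \frac{200}{3} \cdot 217 \cdot 18\right) = 3150 + \left(48 + 260400\right) = 3150 + 260448 = 263598$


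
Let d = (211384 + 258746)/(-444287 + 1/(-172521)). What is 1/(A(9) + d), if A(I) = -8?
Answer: -38324418764/347148998977 ≈ -0.11040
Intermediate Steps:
d = -40553648865/38324418764 (d = 470130/(-444287 - 1/172521) = 470130/(-76648837528/172521) = 470130*(-172521/76648837528) = -40553648865/38324418764 ≈ -1.0582)
1/(A(9) + d) = 1/(-8 - 40553648865/38324418764) = 1/(-347148998977/38324418764) = -38324418764/347148998977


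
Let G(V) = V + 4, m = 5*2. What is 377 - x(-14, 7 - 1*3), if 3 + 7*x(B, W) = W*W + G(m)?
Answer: 2612/7 ≈ 373.14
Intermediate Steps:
m = 10
G(V) = 4 + V
x(B, W) = 11/7 + W**2/7 (x(B, W) = -3/7 + (W*W + (4 + 10))/7 = -3/7 + (W**2 + 14)/7 = -3/7 + (14 + W**2)/7 = -3/7 + (2 + W**2/7) = 11/7 + W**2/7)
377 - x(-14, 7 - 1*3) = 377 - (11/7 + (7 - 1*3)**2/7) = 377 - (11/7 + (7 - 3)**2/7) = 377 - (11/7 + (1/7)*4**2) = 377 - (11/7 + (1/7)*16) = 377 - (11/7 + 16/7) = 377 - 1*27/7 = 377 - 27/7 = 2612/7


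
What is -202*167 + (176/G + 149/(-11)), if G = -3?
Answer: -1115605/33 ≈ -33806.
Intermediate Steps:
-202*167 + (176/G + 149/(-11)) = -202*167 + (176/(-3) + 149/(-11)) = -33734 + (176*(-⅓) + 149*(-1/11)) = -33734 + (-176/3 - 149/11) = -33734 - 2383/33 = -1115605/33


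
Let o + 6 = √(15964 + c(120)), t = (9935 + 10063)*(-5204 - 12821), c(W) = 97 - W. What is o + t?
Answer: -360463956 + √15941 ≈ -3.6046e+8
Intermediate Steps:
t = -360463950 (t = 19998*(-18025) = -360463950)
o = -6 + √15941 (o = -6 + √(15964 + (97 - 1*120)) = -6 + √(15964 + (97 - 120)) = -6 + √(15964 - 23) = -6 + √15941 ≈ 120.26)
o + t = (-6 + √15941) - 360463950 = -360463956 + √15941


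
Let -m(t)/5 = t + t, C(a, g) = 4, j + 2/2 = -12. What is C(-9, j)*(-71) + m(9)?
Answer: -374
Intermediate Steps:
j = -13 (j = -1 - 12 = -13)
m(t) = -10*t (m(t) = -5*(t + t) = -10*t)
C(-9, j)*(-71) + m(9) = 4*(-71) - 10*9 = -284 - 90 = -374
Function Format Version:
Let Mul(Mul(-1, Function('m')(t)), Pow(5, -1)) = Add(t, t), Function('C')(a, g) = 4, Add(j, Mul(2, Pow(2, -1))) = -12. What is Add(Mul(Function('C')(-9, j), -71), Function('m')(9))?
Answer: -374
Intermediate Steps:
j = -13 (j = Add(-1, -12) = -13)
Function('m')(t) = Mul(-10, t) (Function('m')(t) = Mul(-5, Add(t, t)) = Mul(-5, Mul(2, t)) = Mul(-10, t))
Add(Mul(Function('C')(-9, j), -71), Function('m')(9)) = Add(Mul(4, -71), Mul(-10, 9)) = Add(-284, -90) = -374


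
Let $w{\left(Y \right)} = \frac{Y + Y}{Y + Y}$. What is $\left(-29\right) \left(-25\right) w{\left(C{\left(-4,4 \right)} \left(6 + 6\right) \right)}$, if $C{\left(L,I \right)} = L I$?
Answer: $725$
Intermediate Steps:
$C{\left(L,I \right)} = I L$
$w{\left(Y \right)} = 1$ ($w{\left(Y \right)} = \frac{2 Y}{2 Y} = 2 Y \frac{1}{2 Y} = 1$)
$\left(-29\right) \left(-25\right) w{\left(C{\left(-4,4 \right)} \left(6 + 6\right) \right)} = \left(-29\right) \left(-25\right) 1 = 725 \cdot 1 = 725$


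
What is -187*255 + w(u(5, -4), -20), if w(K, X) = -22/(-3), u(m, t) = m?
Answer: -143033/3 ≈ -47678.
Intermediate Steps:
w(K, X) = 22/3 (w(K, X) = -22*(-⅓) = 22/3)
-187*255 + w(u(5, -4), -20) = -187*255 + 22/3 = -47685 + 22/3 = -143033/3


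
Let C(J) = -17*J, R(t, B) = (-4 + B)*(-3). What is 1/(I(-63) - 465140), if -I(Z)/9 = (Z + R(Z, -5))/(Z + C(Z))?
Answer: -28/13023911 ≈ -2.1499e-6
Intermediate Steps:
R(t, B) = 12 - 3*B
I(Z) = 9*(27 + Z)/(16*Z) (I(Z) = -9*(Z + (12 - 3*(-5)))/(Z - 17*Z) = -9*(Z + (12 + 15))/((-16*Z)) = -9*(Z + 27)*(-1/(16*Z)) = -9*(27 + Z)*(-1/(16*Z)) = -(-9)*(27 + Z)/(16*Z) = 9*(27 + Z)/(16*Z))
1/(I(-63) - 465140) = 1/((9/16)*(27 - 63)/(-63) - 465140) = 1/((9/16)*(-1/63)*(-36) - 465140) = 1/(9/28 - 465140) = 1/(-13023911/28) = -28/13023911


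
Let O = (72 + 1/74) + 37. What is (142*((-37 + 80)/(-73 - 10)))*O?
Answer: -24628551/3071 ≈ -8019.7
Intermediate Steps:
O = 8067/74 (O = (72 + 1*(1/74)) + 37 = (72 + 1/74) + 37 = 5329/74 + 37 = 8067/74 ≈ 109.01)
(142*((-37 + 80)/(-73 - 10)))*O = (142*((-37 + 80)/(-73 - 10)))*(8067/74) = (142*(43/(-83)))*(8067/74) = (142*(43*(-1/83)))*(8067/74) = (142*(-43/83))*(8067/74) = -6106/83*8067/74 = -24628551/3071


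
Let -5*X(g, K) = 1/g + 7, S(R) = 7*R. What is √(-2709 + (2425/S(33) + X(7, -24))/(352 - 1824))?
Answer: I*√4894063484079/42504 ≈ 52.048*I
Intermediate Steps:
X(g, K) = -7/5 - 1/(5*g) (X(g, K) = -(1/g + 7)/5 = -(7 + 1/g)/5 = -7/5 - 1/(5*g))
√(-2709 + (2425/S(33) + X(7, -24))/(352 - 1824)) = √(-2709 + (2425/((7*33)) + (⅕)*(-1 - 7*7)/7)/(352 - 1824)) = √(-2709 + (2425/231 + (⅕)*(⅐)*(-1 - 49))/(-1472)) = √(-2709 + (2425*(1/231) + (⅕)*(⅐)*(-50))*(-1/1472)) = √(-2709 + (2425/231 - 10/7)*(-1/1472)) = √(-2709 + (2095/231)*(-1/1472)) = √(-2709 - 2095/340032) = √(-921148783/340032) = I*√4894063484079/42504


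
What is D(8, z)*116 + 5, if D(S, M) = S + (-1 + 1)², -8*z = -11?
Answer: 933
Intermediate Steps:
z = 11/8 (z = -⅛*(-11) = 11/8 ≈ 1.3750)
D(S, M) = S (D(S, M) = S + 0² = S + 0 = S)
D(8, z)*116 + 5 = 8*116 + 5 = 928 + 5 = 933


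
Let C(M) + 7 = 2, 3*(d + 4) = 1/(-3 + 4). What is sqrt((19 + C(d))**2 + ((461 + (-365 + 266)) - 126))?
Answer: 12*sqrt(3) ≈ 20.785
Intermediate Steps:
d = -11/3 (d = -4 + 1/(3*(-3 + 4)) = -4 + (1/3)/1 = -4 + (1/3)*1 = -4 + 1/3 = -11/3 ≈ -3.6667)
C(M) = -5 (C(M) = -7 + 2 = -5)
sqrt((19 + C(d))**2 + ((461 + (-365 + 266)) - 126)) = sqrt((19 - 5)**2 + ((461 + (-365 + 266)) - 126)) = sqrt(14**2 + ((461 - 99) - 126)) = sqrt(196 + (362 - 126)) = sqrt(196 + 236) = sqrt(432) = 12*sqrt(3)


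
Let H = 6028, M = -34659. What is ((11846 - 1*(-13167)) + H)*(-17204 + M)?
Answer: -1609879383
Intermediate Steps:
((11846 - 1*(-13167)) + H)*(-17204 + M) = ((11846 - 1*(-13167)) + 6028)*(-17204 - 34659) = ((11846 + 13167) + 6028)*(-51863) = (25013 + 6028)*(-51863) = 31041*(-51863) = -1609879383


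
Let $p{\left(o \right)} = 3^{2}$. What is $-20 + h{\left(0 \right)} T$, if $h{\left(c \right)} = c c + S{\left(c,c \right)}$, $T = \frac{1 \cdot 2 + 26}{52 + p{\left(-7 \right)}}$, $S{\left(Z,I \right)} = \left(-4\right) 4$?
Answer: $- \frac{1668}{61} \approx -27.344$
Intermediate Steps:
$p{\left(o \right)} = 9$
$S{\left(Z,I \right)} = -16$
$T = \frac{28}{61}$ ($T = \frac{1 \cdot 2 + 26}{52 + 9} = \frac{2 + 26}{61} = 28 \cdot \frac{1}{61} = \frac{28}{61} \approx 0.45902$)
$h{\left(c \right)} = -16 + c^{2}$ ($h{\left(c \right)} = c c - 16 = c^{2} - 16 = -16 + c^{2}$)
$-20 + h{\left(0 \right)} T = -20 + \left(-16 + 0^{2}\right) \frac{28}{61} = -20 + \left(-16 + 0\right) \frac{28}{61} = -20 - \frac{448}{61} = - \frac{1668}{61}$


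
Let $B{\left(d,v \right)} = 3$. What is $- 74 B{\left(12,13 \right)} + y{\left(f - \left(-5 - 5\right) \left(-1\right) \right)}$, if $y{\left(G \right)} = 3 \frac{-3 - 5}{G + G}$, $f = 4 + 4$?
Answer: $-216$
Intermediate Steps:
$f = 8$
$y{\left(G \right)} = - \frac{12}{G}$ ($y{\left(G \right)} = 3 \left(- \frac{8}{2 G}\right) = 3 \left(- 8 \frac{1}{2 G}\right) = 3 \left(- \frac{4}{G}\right) = - \frac{12}{G}$)
$- 74 B{\left(12,13 \right)} + y{\left(f - \left(-5 - 5\right) \left(-1\right) \right)} = \left(-74\right) 3 - \frac{12}{8 - \left(-5 - 5\right) \left(-1\right)} = -222 - \frac{12}{8 - \left(-10\right) \left(-1\right)} = -222 - \frac{12}{8 - 10} = -222 - \frac{12}{-2} = -222 - -6 = -222 + 6 = -216$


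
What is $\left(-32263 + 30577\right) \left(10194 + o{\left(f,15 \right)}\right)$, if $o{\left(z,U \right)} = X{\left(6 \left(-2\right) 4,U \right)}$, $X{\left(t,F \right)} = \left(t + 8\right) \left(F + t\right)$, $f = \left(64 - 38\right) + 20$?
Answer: $-19412604$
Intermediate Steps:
$f = 46$ ($f = 26 + 20 = 46$)
$X{\left(t,F \right)} = \left(8 + t\right) \left(F + t\right)$
$o{\left(z,U \right)} = 1920 - 40 U$ ($o{\left(z,U \right)} = \left(6 \left(-2\right) 4\right)^{2} + 8 U + 8 \cdot 6 \left(-2\right) 4 + U 6 \left(-2\right) 4 = \left(\left(-12\right) 4\right)^{2} + 8 U + 8 \left(\left(-12\right) 4\right) + U \left(\left(-12\right) 4\right) = \left(-48\right)^{2} + 8 U + 8 \left(-48\right) + U \left(-48\right) = 2304 + 8 U - 384 - 48 U = 1920 - 40 U$)
$\left(-32263 + 30577\right) \left(10194 + o{\left(f,15 \right)}\right) = \left(-32263 + 30577\right) \left(10194 + \left(1920 - 600\right)\right) = - 1686 \left(10194 + \left(1920 - 600\right)\right) = - 1686 \left(10194 + 1320\right) = \left(-1686\right) 11514 = -19412604$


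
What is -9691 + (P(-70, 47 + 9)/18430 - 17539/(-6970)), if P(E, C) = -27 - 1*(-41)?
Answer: -24891088295/2569142 ≈ -9688.5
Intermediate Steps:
P(E, C) = 14 (P(E, C) = -27 + 41 = 14)
-9691 + (P(-70, 47 + 9)/18430 - 17539/(-6970)) = -9691 + (14/18430 - 17539/(-6970)) = -9691 + (14*(1/18430) - 17539*(-1/6970)) = -9691 + (7/9215 + 17539/6970) = -9691 + 6466827/2569142 = -24891088295/2569142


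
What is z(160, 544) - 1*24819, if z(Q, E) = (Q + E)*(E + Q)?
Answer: 470797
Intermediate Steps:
z(Q, E) = (E + Q)**2 (z(Q, E) = (E + Q)*(E + Q) = (E + Q)**2)
z(160, 544) - 1*24819 = (544 + 160)**2 - 1*24819 = 704**2 - 24819 = 495616 - 24819 = 470797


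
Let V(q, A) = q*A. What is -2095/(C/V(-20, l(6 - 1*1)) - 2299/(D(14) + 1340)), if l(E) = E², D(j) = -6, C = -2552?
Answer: -349341250/563717 ≈ -619.71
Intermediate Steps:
V(q, A) = A*q
-2095/(C/V(-20, l(6 - 1*1)) - 2299/(D(14) + 1340)) = -2095/(-2552*(-1/(20*(6 - 1*1)²)) - 2299/(-6 + 1340)) = -2095/(-2552*(-1/(20*(6 - 1)²)) - 2299/1334) = -2095/(-2552/(5²*(-20)) - 2299*1/1334) = -2095/(-2552/(25*(-20)) - 2299/1334) = -2095/(-2552/(-500) - 2299/1334) = -2095/(-2552*(-1/500) - 2299/1334) = -2095/(638/125 - 2299/1334) = -2095/563717/166750 = -2095*166750/563717 = -349341250/563717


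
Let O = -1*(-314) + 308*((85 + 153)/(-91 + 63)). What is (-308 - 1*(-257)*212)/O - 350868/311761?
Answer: -553073869/22446792 ≈ -24.639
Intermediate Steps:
O = -2304 (O = 314 + 308*(238/(-28)) = 314 + 308*(238*(-1/28)) = 314 + 308*(-17/2) = 314 - 2618 = -2304)
(-308 - 1*(-257)*212)/O - 350868/311761 = (-308 - 1*(-257)*212)/(-2304) - 350868/311761 = (-308 + 257*212)*(-1/2304) - 350868*1/311761 = (-308 + 54484)*(-1/2304) - 350868/311761 = 54176*(-1/2304) - 350868/311761 = -1693/72 - 350868/311761 = -553073869/22446792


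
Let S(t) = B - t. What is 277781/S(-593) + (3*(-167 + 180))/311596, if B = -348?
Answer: 1766437919/1557980 ≈ 1133.8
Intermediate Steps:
S(t) = -348 - t
277781/S(-593) + (3*(-167 + 180))/311596 = 277781/(-348 - 1*(-593)) + (3*(-167 + 180))/311596 = 277781/(-348 + 593) + (3*13)*(1/311596) = 277781/245 + 39*(1/311596) = 277781*(1/245) + 39/311596 = 5669/5 + 39/311596 = 1766437919/1557980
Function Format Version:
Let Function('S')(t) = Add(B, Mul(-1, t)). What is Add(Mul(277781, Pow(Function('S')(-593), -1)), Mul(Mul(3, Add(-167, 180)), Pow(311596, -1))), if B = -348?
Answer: Rational(1766437919, 1557980) ≈ 1133.8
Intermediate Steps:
Function('S')(t) = Add(-348, Mul(-1, t))
Add(Mul(277781, Pow(Function('S')(-593), -1)), Mul(Mul(3, Add(-167, 180)), Pow(311596, -1))) = Add(Mul(277781, Pow(Add(-348, Mul(-1, -593)), -1)), Mul(Mul(3, Add(-167, 180)), Pow(311596, -1))) = Add(Mul(277781, Pow(Add(-348, 593), -1)), Mul(Mul(3, 13), Rational(1, 311596))) = Add(Mul(277781, Pow(245, -1)), Mul(39, Rational(1, 311596))) = Add(Mul(277781, Rational(1, 245)), Rational(39, 311596)) = Add(Rational(5669, 5), Rational(39, 311596)) = Rational(1766437919, 1557980)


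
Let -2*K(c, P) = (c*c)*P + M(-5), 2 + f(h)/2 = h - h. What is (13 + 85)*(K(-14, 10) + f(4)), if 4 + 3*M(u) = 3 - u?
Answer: -289492/3 ≈ -96497.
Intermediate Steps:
M(u) = -1/3 - u/3 (M(u) = -4/3 + (3 - u)/3 = -4/3 + (1 - u/3) = -1/3 - u/3)
f(h) = -4 (f(h) = -4 + 2*(h - h) = -4 + 2*0 = -4 + 0 = -4)
K(c, P) = -2/3 - P*c**2/2 (K(c, P) = -((c*c)*P + (-1/3 - 1/3*(-5)))/2 = -(c**2*P + (-1/3 + 5/3))/2 = -(P*c**2 + 4/3)/2 = -(4/3 + P*c**2)/2 = -2/3 - P*c**2/2)
(13 + 85)*(K(-14, 10) + f(4)) = (13 + 85)*((-2/3 - 1/2*10*(-14)**2) - 4) = 98*((-2/3 - 1/2*10*196) - 4) = 98*((-2/3 - 980) - 4) = 98*(-2942/3 - 4) = 98*(-2954/3) = -289492/3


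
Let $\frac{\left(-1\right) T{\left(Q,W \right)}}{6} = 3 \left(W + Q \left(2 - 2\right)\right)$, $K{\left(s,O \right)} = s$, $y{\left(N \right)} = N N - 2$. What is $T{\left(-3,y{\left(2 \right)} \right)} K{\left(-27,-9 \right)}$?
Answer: $972$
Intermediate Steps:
$y{\left(N \right)} = -2 + N^{2}$ ($y{\left(N \right)} = N^{2} - 2 = -2 + N^{2}$)
$T{\left(Q,W \right)} = - 18 W$ ($T{\left(Q,W \right)} = - 6 \cdot 3 \left(W + Q \left(2 - 2\right)\right) = - 6 \cdot 3 \left(W + Q 0\right) = - 6 \cdot 3 \left(W + 0\right) = - 6 \cdot 3 W = - 18 W$)
$T{\left(-3,y{\left(2 \right)} \right)} K{\left(-27,-9 \right)} = - 18 \left(-2 + 2^{2}\right) \left(-27\right) = - 18 \left(-2 + 4\right) \left(-27\right) = \left(-18\right) 2 \left(-27\right) = \left(-36\right) \left(-27\right) = 972$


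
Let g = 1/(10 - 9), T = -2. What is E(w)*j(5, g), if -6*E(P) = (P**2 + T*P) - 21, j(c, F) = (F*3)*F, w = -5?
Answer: -7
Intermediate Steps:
g = 1 (g = 1/1 = 1)
j(c, F) = 3*F**2 (j(c, F) = (3*F)*F = 3*F**2)
E(P) = 7/2 - P**2/6 + P/3 (E(P) = -((P**2 - 2*P) - 21)/6 = -(-21 + P**2 - 2*P)/6 = 7/2 - P**2/6 + P/3)
E(w)*j(5, g) = (7/2 - 1/6*(-5)**2 + (1/3)*(-5))*(3*1**2) = (7/2 - 1/6*25 - 5/3)*(3*1) = (7/2 - 25/6 - 5/3)*3 = -7/3*3 = -7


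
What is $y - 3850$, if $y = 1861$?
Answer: $-1989$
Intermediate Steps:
$y - 3850 = 1861 - 3850 = -1989$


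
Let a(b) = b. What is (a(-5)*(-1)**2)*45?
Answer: -225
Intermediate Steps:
(a(-5)*(-1)**2)*45 = -5*(-1)**2*45 = -5*1*45 = -5*45 = -225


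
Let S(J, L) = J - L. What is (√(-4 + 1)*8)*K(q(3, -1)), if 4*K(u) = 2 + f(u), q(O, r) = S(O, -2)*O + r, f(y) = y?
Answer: 32*I*√3 ≈ 55.426*I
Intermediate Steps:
q(O, r) = r + O*(2 + O) (q(O, r) = (O - 1*(-2))*O + r = (O + 2)*O + r = (2 + O)*O + r = O*(2 + O) + r = r + O*(2 + O))
K(u) = ½ + u/4 (K(u) = (2 + u)/4 = ½ + u/4)
(√(-4 + 1)*8)*K(q(3, -1)) = (√(-4 + 1)*8)*(½ + (-1 + 3*(2 + 3))/4) = (√(-3)*8)*(½ + (-1 + 3*5)/4) = ((I*√3)*8)*(½ + (-1 + 15)/4) = (8*I*√3)*(½ + (¼)*14) = (8*I*√3)*(½ + 7/2) = (8*I*√3)*4 = 32*I*√3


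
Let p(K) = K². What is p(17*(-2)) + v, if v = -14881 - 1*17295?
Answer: -31020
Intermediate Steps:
v = -32176 (v = -14881 - 17295 = -32176)
p(17*(-2)) + v = (17*(-2))² - 32176 = (-34)² - 32176 = 1156 - 32176 = -31020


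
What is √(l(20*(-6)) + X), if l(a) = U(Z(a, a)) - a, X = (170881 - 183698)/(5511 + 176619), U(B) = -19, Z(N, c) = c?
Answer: √3347970666690/182130 ≈ 10.046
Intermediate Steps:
X = -12817/182130 ≈ -0.070373
l(a) = -19 - a
√(l(20*(-6)) + X) = √((-19 - 20*(-6)) - 12817/182130) = √((-19 - 1*(-120)) - 12817/182130) = √((-19 + 120) - 12817/182130) = √(101 - 12817/182130) = √(18382313/182130) = √3347970666690/182130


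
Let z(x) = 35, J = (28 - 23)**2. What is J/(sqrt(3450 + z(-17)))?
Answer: 5*sqrt(3485)/697 ≈ 0.42349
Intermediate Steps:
J = 25 (J = 5**2 = 25)
J/(sqrt(3450 + z(-17))) = 25/(sqrt(3450 + 35)) = 25/(sqrt(3485)) = 25*(sqrt(3485)/3485) = 5*sqrt(3485)/697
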